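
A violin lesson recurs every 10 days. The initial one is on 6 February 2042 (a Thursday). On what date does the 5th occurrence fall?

18 March 2042

The 5th occurrence is 4 intervals after the first: 4 × 10 = 40 days after 6 February 2042.
February has 28 days — 22 days to the end of February leaves 18.
18 days into March → 18 March 2042.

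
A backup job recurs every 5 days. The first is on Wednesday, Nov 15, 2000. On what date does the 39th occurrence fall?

The 39th occurrence is 38 intervals after the first: 38 × 5 = 190 days after Nov 15, 2000.
Nov has 30 days — 15 days to the end of Nov leaves 175.
Dec has 31 days (144 left).
Jan has 31 days (113 left).
Feb has 28 days (85 left).
Mar has 31 days (54 left).
Apr has 30 days (24 left).
24 days into May → May 24, 2001.

May 24, 2001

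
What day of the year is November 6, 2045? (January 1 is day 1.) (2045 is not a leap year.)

310

Days in months before November: 31 + 28 + 31 + 30 + 31 + 30 + 31 + 31 + 30 + 31 = 304.
Plus 6 days into November → day 310.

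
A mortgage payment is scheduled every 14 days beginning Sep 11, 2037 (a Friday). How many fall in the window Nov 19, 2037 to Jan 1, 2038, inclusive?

Occurrences land 14·i days after Sep 11, 2037 for i = 0, 1, 2, …
Nov 19, 2037 is 69 days after the start; 69 ÷ 14 = 4 remainder 13; since the remainder is 13, round up to i = 5. First occurrence in the window: #6 on Nov 20, 2037 (5×14 = 70 days in).
Jan 1, 2038 is 112 days after the start; 112 ÷ 14 = 8 remainder 0. Last occurrence in the window: #9 on Jan 1, 2038.
Occurrences #6 through #9: 4 in total.

4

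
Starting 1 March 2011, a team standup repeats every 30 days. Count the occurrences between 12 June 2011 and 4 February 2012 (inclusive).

8

Occurrences land 30·i days after 1 March 2011 for i = 0, 1, 2, …
12 June 2011 is 103 days after the start; 103 ÷ 30 = 3 remainder 13; since the remainder is 13, round up to i = 4. First occurrence in the window: #5 on 29 June 2011 (4×30 = 120 days in).
4 February 2012 is 340 days after the start; 340 ÷ 30 = 11 remainder 10. Last occurrence in the window: #12 on 25 January 2012.
Occurrences #5 through #12: 8 in total.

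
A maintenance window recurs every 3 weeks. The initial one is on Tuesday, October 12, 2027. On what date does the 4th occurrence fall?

December 14, 2027

The 4th occurrence is 3 intervals after the first: 3 × 21 = 63 days after October 12, 2027.
October has 31 days — 19 days to the end of October leaves 44.
November has 30 days (14 left).
14 days into December → December 14, 2027.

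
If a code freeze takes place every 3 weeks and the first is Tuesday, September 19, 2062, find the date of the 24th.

The 24th occurrence is 23 intervals after the first: 23 × 21 = 483 days after September 19, 2062.
September has 30 days — 11 days to the end of September leaves 472.
From end of September to end of 2062 is 92 days (380 left).
2063 has 365 days (15 left).
15 days into January → January 15, 2064.

January 15, 2064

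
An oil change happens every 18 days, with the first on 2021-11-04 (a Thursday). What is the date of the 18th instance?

2022-09-06

The 18th occurrence is 17 intervals after the first: 17 × 18 = 306 days after 2021-11-04.
November has 30 days — 26 days to the end of November leaves 280.
December has 31 days (249 left).
January has 31 days (218 left).
February has 28 days (190 left).
March has 31 days (159 left).
April has 30 days (129 left).
May has 31 days (98 left).
June has 30 days (68 left).
July has 31 days (37 left).
August has 31 days (6 left).
6 days into September → 2022-09-06.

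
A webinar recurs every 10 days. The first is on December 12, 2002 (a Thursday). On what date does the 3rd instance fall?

The 3rd occurrence is 2 intervals after the first: 2 × 10 = 20 days after December 12, 2002.
December has 31 days — 19 days to the end of December leaves 1.
1 day into January → January 1, 2003.

January 1, 2003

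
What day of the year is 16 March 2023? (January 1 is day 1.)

Days in months before March: 31 + 28 = 59.
Plus 16 days into March → day 75.

75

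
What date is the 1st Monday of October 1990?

October 1, 1990

October 1990 begins on a Monday, so the first Monday is October 1.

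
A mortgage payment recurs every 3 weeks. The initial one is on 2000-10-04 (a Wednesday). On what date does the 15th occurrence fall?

2001-07-25

The 15th occurrence is 14 intervals after the first: 14 × 21 = 294 days after 2000-10-04.
October has 31 days — 27 days to the end of October leaves 267.
November has 30 days (237 left).
December has 31 days (206 left).
January has 31 days (175 left).
February has 28 days (147 left).
March has 31 days (116 left).
April has 30 days (86 left).
May has 31 days (55 left).
June has 30 days (25 left).
25 days into July → 2001-07-25.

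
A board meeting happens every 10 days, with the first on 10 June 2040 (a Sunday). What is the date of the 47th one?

The 47th occurrence is 46 intervals after the first: 46 × 10 = 460 days after 10 June 2040.
June has 30 days — 20 days to the end of June leaves 440.
From end of June to end of 2040 is 184 days (256 left).
January has 31 days (225 left).
February has 28 days (197 left).
March has 31 days (166 left).
April has 30 days (136 left).
May has 31 days (105 left).
June has 30 days (75 left).
July has 31 days (44 left).
August has 31 days (13 left).
13 days into September → 13 September 2041.

13 September 2041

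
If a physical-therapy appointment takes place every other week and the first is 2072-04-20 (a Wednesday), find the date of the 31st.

2073-06-14

The 31st occurrence is 30 intervals after the first: 30 × 14 = 420 days after 2072-04-20.
April has 30 days — 10 days to the end of April leaves 410.
From end of April to end of 2072 is 245 days (165 left).
January has 31 days (134 left).
February has 28 days (106 left).
March has 31 days (75 left).
April has 30 days (45 left).
May has 31 days (14 left).
14 days into June → 2073-06-14.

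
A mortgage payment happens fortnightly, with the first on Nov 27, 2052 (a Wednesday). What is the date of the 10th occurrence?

Apr 2, 2053

The 10th occurrence is 9 intervals after the first: 9 × 14 = 126 days after Nov 27, 2052.
Nov has 30 days — 3 days to the end of Nov leaves 123.
Dec has 31 days (92 left).
Jan has 31 days (61 left).
Feb has 28 days (33 left).
Mar has 31 days (2 left).
2 days into Apr → Apr 2, 2053.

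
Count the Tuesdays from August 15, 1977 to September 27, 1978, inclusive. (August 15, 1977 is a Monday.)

59

August 15, 1977 is a Monday; the first Tuesday on or after it is August 16, 1977 (1 day later).
From August 16, 1977 to September 27, 1978: 137 + 270 = 407 days (rest of 1977, to September 27, 1978 in 1978).
407 ÷ 7 = 58 full weeks with remainder 1, so 58 more Tuesdays after the first → 59.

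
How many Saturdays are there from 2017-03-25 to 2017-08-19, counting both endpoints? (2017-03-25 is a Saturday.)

22

2017-03-25 is a Saturday; the first Saturday on or after it is 2017-03-25.
From 2017-03-25 to 2017-08-19: 6 + 30 + 31 + 30 + 31 + 19 = 147 days (rest of March, April, May, June, July, August).
147 ÷ 7 = 21 full weeks with remainder 0, so 21 more Saturdays after the first → 22.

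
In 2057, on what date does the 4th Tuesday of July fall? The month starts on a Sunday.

2057-07-24

July 2057 begins on a Sunday, so the first Tuesday is July 3 (2 days later).
The 4th Tuesday is 3 weeks later: 3 + 21 = 24.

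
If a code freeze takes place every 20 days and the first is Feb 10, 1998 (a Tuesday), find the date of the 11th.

The 11th occurrence is 10 intervals after the first: 10 × 20 = 200 days after Feb 10, 1998.
Feb has 28 days — 18 days to the end of Feb leaves 182.
Mar has 31 days (151 left).
Apr has 30 days (121 left).
May has 31 days (90 left).
Jun has 30 days (60 left).
Jul has 31 days (29 left).
29 days into Aug → Aug 29, 1998.

Aug 29, 1998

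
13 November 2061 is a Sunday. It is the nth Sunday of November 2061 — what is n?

2nd

Day 13 falls in week ⌈13/7⌉ of the month.
Days 1–7 hold the 1st Sunday, 8–14 the 2nd, 15–21 the 3rd, 22–28 the 4th, 29–31 the 5th.
13 is in the range for the 2nd.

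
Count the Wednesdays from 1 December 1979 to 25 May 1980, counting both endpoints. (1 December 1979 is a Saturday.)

25

1 December 1979 is a Saturday; the first Wednesday on or after it is 5 December 1979 (4 days later).
From 5 December 1979 to 25 May 1980: 26 + 31 + 29 + 31 + 30 + 25 = 172 days (rest of December, January, February, March, April, May).
172 ÷ 7 = 24 full weeks with remainder 4, so 24 more Wednesdays after the first → 25.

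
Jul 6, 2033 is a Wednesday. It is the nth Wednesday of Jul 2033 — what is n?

Day 6 falls in week ⌈6/7⌉ of the month.
Days 1–7 hold the 1st Wednesday, 8–14 the 2nd, 15–21 the 3rd, 22–28 the 4th, 29–31 the 5th.
6 is in the range for the 1st.

1st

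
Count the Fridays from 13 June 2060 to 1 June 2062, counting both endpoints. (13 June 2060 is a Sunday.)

102

13 June 2060 is a Sunday; the first Friday on or after it is 18 June 2060 (5 days later).
From 18 June 2060 to 1 June 2062: 196 + 365 + 152 = 713 days (rest of 2060, 2061, to 1 June 2062 in 2062).
713 ÷ 7 = 101 full weeks with remainder 6, so 101 more Fridays after the first → 102.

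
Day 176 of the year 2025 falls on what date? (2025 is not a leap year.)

January has 31 days (176 − 31 = 145 remain).
February has 28 days (145 − 28 = 117 remain).
March has 31 days (117 − 31 = 86 remain).
April has 30 days (86 − 30 = 56 remain).
May has 31 days (56 − 31 = 25 remain).
25 into June → June 25.

June 25, 2025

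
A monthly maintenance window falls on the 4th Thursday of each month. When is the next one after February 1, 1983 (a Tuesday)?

February 1983 starts on a Tuesday; its first Thursday is the 3rd, so the 4th Thursday is the 24th — February 24, 1983.
February 24, 1983 is after February 1, 1983, so that is the next one.

February 24, 1983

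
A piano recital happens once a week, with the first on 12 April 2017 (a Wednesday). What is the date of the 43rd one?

The 43rd occurrence is 42 intervals after the first: 42 × 7 = 294 days after 12 April 2017.
April has 30 days — 18 days to the end of April leaves 276.
May has 31 days (245 left).
June has 30 days (215 left).
July has 31 days (184 left).
August has 31 days (153 left).
September has 30 days (123 left).
October has 31 days (92 left).
November has 30 days (62 left).
December has 31 days (31 left).
31 days into January → 31 January 2018.

31 January 2018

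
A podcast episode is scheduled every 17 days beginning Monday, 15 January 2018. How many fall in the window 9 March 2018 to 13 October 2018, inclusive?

12

Occurrences land 17·i days after 15 January 2018 for i = 0, 1, 2, …
9 March 2018 is 53 days after the start; 53 ÷ 17 = 3 remainder 2; since the remainder is 2, round up to i = 4. First occurrence in the window: #5 on 24 March 2018 (4×17 = 68 days in).
13 October 2018 is 271 days after the start; 271 ÷ 17 = 15 remainder 16. Last occurrence in the window: #16 on 27 September 2018.
Occurrences #5 through #16: 12 in total.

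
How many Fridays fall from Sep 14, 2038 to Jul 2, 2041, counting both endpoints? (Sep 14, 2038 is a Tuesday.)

146

Sep 14, 2038 is a Tuesday; the first Friday on or after it is Sep 17, 2038 (3 days later).
From Sep 17, 2038 to Jul 2, 2041: 105 + 365 + 366 + 183 = 1019 days (rest of 2038, 2039, 2040, to Jul 2, 2041 in 2041).
1019 ÷ 7 = 145 full weeks with remainder 4, so 145 more Fridays after the first → 146.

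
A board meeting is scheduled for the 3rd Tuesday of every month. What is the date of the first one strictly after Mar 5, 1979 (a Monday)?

Mar 20, 1979

Mar 1979 starts on a Thursday; its first Tuesday is the 6th, so the 3rd Tuesday is the 20th — Mar 20, 1979.
Mar 20, 1979 is after Mar 5, 1979, so that is the next one.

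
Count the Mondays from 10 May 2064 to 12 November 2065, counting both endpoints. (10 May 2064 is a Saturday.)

10 May 2064 is a Saturday; the first Monday on or after it is 12 May 2064 (2 days later).
From 12 May 2064 to 12 November 2065: 233 + 316 = 549 days (rest of 2064, to 12 November 2065 in 2065).
549 ÷ 7 = 78 full weeks with remainder 3, so 78 more Mondays after the first → 79.

79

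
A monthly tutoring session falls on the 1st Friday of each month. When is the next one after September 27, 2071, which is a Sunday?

September 2071 starts on a Tuesday, so its 1st Friday is September 4, 2071 (3 days in).
That is not after September 27, 2071, so look at October 2071.
October 2071 starts on a Thursday, so its 1st Friday is October 2, 2071 (1 day in).

October 2, 2071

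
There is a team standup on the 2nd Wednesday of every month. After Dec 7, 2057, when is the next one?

Dec 12, 2057

Dec 2057 starts on a Saturday; its first Wednesday is the 5th, so the 2nd Wednesday is the 12th — Dec 12, 2057.
Dec 12, 2057 is after Dec 7, 2057, so that is the next one.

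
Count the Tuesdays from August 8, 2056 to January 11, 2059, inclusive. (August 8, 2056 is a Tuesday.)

127

August 8, 2056 is a Tuesday; the first Tuesday on or after it is August 8, 2056.
From August 8, 2056 to January 11, 2059: 145 + 365 + 365 + 11 = 886 days (rest of 2056, 2057, 2058, to January 11, 2059 in 2059).
886 ÷ 7 = 126 full weeks with remainder 4, so 126 more Tuesdays after the first → 127.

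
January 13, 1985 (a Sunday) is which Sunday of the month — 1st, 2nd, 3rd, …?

Day 13 falls in week ⌈13/7⌉ of the month.
Days 1–7 hold the 1st Sunday, 8–14 the 2nd, 15–21 the 3rd, 22–28 the 4th, 29–31 the 5th.
13 is in the range for the 2nd.

2nd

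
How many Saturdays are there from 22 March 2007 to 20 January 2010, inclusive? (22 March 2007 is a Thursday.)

22 March 2007 is a Thursday; the first Saturday on or after it is 24 March 2007 (2 days later).
From 24 March 2007 to 20 January 2010: 282 + 366 + 365 + 20 = 1033 days (rest of 2007, 2008, 2009, to 20 January 2010 in 2010).
1033 ÷ 7 = 147 full weeks with remainder 4, so 147 more Saturdays after the first → 148.

148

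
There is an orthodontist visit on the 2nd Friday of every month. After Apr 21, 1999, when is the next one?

May 14, 1999

Apr 1999 starts on a Thursday; its first Friday is the 2nd, so the 2nd Friday is the 9th — Apr 9, 1999.
That is not after Apr 21, 1999, so look at May 1999.
May 1999 starts on a Saturday; its first Friday is the 7th, so the 2nd Friday is the 14th — May 14, 1999.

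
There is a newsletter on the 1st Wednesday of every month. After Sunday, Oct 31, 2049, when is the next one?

Oct 2049 starts on a Friday, so its 1st Wednesday is Oct 6, 2049 (5 days in).
That is not after Oct 31, 2049, so look at Nov 2049.
Nov 2049 starts on a Monday, so its 1st Wednesday is Nov 3, 2049 (2 days in).

Nov 3, 2049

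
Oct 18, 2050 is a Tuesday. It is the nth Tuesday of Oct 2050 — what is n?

Day 18 falls in week ⌈18/7⌉ of the month.
Days 1–7 hold the 1st Tuesday, 8–14 the 2nd, 15–21 the 3rd, 22–28 the 4th, 29–31 the 5th.
18 is in the range for the 3rd.

3rd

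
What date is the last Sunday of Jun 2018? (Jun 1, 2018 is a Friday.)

Jun 24, 2018

Jun 2018 begins on a Friday, so the first Sunday is Jun 3 (2 days later).
Jun 2018 has 30 days. Adding weeks: 3, 10, 17, 24 — the last one ≤ 30 is the 24th.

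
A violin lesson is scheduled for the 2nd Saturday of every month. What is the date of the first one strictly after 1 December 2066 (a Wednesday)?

11 December 2066

December 2066 starts on a Wednesday; its first Saturday is the 4th, so the 2nd Saturday is the 11th — 11 December 2066.
11 December 2066 is after 1 December 2066, so that is the next one.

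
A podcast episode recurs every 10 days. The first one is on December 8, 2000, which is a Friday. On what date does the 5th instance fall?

The 5th occurrence is 4 intervals after the first: 4 × 10 = 40 days after December 8, 2000.
December has 31 days — 23 days to the end of December leaves 17.
17 days into January → January 17, 2001.

January 17, 2001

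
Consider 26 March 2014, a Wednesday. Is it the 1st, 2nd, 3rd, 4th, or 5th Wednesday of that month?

4th

Day 26 falls in week ⌈26/7⌉ of the month.
Days 1–7 hold the 1st Wednesday, 8–14 the 2nd, 15–21 the 3rd, 22–28 the 4th, 29–31 the 5th.
26 is in the range for the 4th.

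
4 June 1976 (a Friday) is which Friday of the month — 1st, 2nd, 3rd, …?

1st

Day 4 falls in week ⌈4/7⌉ of the month.
Days 1–7 hold the 1st Friday, 8–14 the 2nd, 15–21 the 3rd, 22–28 the 4th, 29–31 the 5th.
4 is in the range for the 1st.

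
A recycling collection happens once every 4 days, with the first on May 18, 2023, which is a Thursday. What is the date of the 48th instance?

The 48th occurrence is 47 intervals after the first: 47 × 4 = 188 days after May 18, 2023.
May has 31 days — 13 days to the end of May leaves 175.
June has 30 days (145 left).
July has 31 days (114 left).
August has 31 days (83 left).
September has 30 days (53 left).
October has 31 days (22 left).
22 days into November → November 22, 2023.

November 22, 2023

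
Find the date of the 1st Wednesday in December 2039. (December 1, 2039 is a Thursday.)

December 2039 begins on a Thursday, so the first Wednesday is December 7 (6 days later).

December 7, 2039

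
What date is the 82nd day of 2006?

January has 31 days (82 − 31 = 51 remain).
February has 28 days (51 − 28 = 23 remain).
23 into March → March 23.

23 March 2006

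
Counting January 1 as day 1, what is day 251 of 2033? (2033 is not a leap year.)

Jan has 31 days (251 − 31 = 220 remain).
Feb has 28 days (220 − 28 = 192 remain).
Mar has 31 days (192 − 31 = 161 remain).
Apr has 30 days (161 − 30 = 131 remain).
May has 31 days (131 − 31 = 100 remain).
Jun has 30 days (100 − 30 = 70 remain).
Jul has 31 days (70 − 31 = 39 remain).
Aug has 31 days (39 − 31 = 8 remain).
8 into Sep → Sep 8.

Sep 8, 2033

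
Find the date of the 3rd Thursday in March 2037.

The first Thursday of March 2037 is March 5.
The 3rd Thursday is 2 weeks later: 5 + 14 = 19.

March 19, 2037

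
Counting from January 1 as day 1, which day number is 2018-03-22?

81

Days in months before March: 31 + 28 = 59.
Plus 22 days into March → day 81.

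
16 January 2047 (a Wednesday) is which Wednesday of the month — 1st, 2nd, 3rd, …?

Day 16 falls in week ⌈16/7⌉ of the month.
Days 1–7 hold the 1st Wednesday, 8–14 the 2nd, 15–21 the 3rd, 22–28 the 4th, 29–31 the 5th.
16 is in the range for the 3rd.

3rd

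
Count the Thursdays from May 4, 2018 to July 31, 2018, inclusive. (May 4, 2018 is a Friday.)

May 4, 2018 is a Friday; the first Thursday on or after it is May 10, 2018 (6 days later).
From May 10, 2018 to July 31, 2018: 21 + 30 + 31 = 82 days (rest of May, June, July).
82 ÷ 7 = 11 full weeks with remainder 5, so 11 more Thursdays after the first → 12.

12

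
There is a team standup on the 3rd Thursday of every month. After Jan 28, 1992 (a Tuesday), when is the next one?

Jan 1992 starts on a Wednesday; its first Thursday is the 2nd, so the 3rd Thursday is the 16th — Jan 16, 1992.
That is not after Jan 28, 1992, so look at Feb 1992.
Feb 1992 starts on a Saturday; its first Thursday is the 6th, so the 3rd Thursday is the 20th — Feb 20, 1992.

Feb 20, 1992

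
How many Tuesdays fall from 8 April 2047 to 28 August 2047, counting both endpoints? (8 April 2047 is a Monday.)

8 April 2047 is a Monday; the first Tuesday on or after it is 9 April 2047 (1 day later).
From 9 April 2047 to 28 August 2047: 21 + 31 + 30 + 31 + 28 = 141 days (rest of April, May, June, July, August).
141 ÷ 7 = 20 full weeks with remainder 1, so 20 more Tuesdays after the first → 21.

21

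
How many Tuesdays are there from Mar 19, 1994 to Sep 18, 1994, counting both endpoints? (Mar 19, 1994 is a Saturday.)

26

Mar 19, 1994 is a Saturday; the first Tuesday on or after it is Mar 22, 1994 (3 days later).
From Mar 22, 1994 to Sep 18, 1994: 9 + 30 + 31 + 30 + 31 + 31 + 18 = 180 days (rest of Mar, Apr, May, Jun, Jul, Aug, Sep).
180 ÷ 7 = 25 full weeks with remainder 5, so 25 more Tuesdays after the first → 26.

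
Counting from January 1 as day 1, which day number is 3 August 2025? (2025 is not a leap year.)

215

Days in months before August: 31 + 28 + 31 + 30 + 31 + 30 + 31 = 212.
Plus 3 days into August → day 215.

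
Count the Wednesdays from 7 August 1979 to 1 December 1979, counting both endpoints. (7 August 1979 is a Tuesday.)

7 August 1979 is a Tuesday; the first Wednesday on or after it is 8 August 1979 (1 day later).
From 8 August 1979 to 1 December 1979: 23 + 30 + 31 + 30 + 1 = 115 days (rest of August, September, October, November, December).
115 ÷ 7 = 16 full weeks with remainder 3, so 16 more Wednesdays after the first → 17.

17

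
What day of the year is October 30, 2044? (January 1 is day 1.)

Days in months before October: 31 + 29 + 31 + 30 + 31 + 30 + 31 + 31 + 30 = 274.
Plus 30 days into October → day 304.

304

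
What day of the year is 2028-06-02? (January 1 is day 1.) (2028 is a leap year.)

154

Days in months before June: 31 + 29 + 31 + 30 + 31 = 152.
Plus 2 days into June → day 154.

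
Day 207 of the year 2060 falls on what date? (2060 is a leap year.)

January has 31 days (207 − 31 = 176 remain).
February has 29 days (176 − 29 = 147 remain).
March has 31 days (147 − 31 = 116 remain).
April has 30 days (116 − 30 = 86 remain).
May has 31 days (86 − 31 = 55 remain).
June has 30 days (55 − 30 = 25 remain).
25 into July → July 25.

25 July 2060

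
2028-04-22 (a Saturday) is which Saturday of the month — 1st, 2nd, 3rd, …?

4th

Day 22 falls in week ⌈22/7⌉ of the month.
Days 1–7 hold the 1st Saturday, 8–14 the 2nd, 15–21 the 3rd, 22–28 the 4th, 29–31 the 5th.
22 is in the range for the 4th.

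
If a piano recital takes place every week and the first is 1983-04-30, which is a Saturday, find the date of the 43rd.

1984-02-18

The 43rd occurrence is 42 intervals after the first: 42 × 7 = 294 days after 1983-04-30.
April has 30 days — 0 days to the end of April leaves 294.
May has 31 days (263 left).
June has 30 days (233 left).
July has 31 days (202 left).
August has 31 days (171 left).
September has 30 days (141 left).
October has 31 days (110 left).
November has 30 days (80 left).
December has 31 days (49 left).
January has 31 days (18 left).
18 days into February → 1984-02-18.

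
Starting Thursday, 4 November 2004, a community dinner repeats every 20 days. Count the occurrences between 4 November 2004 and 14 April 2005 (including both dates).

Occurrences land 20·i days after 4 November 2004 for i = 0, 1, 2, …
The window opens on the start date, so the first occurrence inside is #1 on 4 November 2004.
14 April 2005 is 161 days after the start; 161 ÷ 20 = 8 remainder 1. Last occurrence in the window: #9 on 13 April 2005.
Occurrences #1 through #9: 9 in total.

9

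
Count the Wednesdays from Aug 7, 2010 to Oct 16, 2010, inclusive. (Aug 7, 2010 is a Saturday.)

10

Aug 7, 2010 is a Saturday; the first Wednesday on or after it is Aug 11, 2010 (4 days later).
From Aug 11, 2010 to Oct 16, 2010: 20 + 30 + 16 = 66 days (rest of Aug, Sep, Oct).
66 ÷ 7 = 9 full weeks with remainder 3, so 9 more Wednesdays after the first → 10.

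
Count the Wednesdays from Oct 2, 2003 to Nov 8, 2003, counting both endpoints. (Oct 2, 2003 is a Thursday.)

Oct 2, 2003 is a Thursday; the first Wednesday on or after it is Oct 8, 2003 (6 days later).
From Oct 8, 2003 to Nov 8, 2003: 23 + 8 = 31 days (rest of Oct, Nov).
31 ÷ 7 = 4 full weeks with remainder 3, so 4 more Wednesdays after the first → 5.

5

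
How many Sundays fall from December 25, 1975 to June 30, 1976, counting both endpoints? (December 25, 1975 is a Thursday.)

December 25, 1975 is a Thursday; the first Sunday on or after it is December 28, 1975 (3 days later).
From December 28, 1975 to June 30, 1976: 3 + 31 + 29 + 31 + 30 + 31 + 30 = 185 days (rest of December, January, February, March, April, May, June).
185 ÷ 7 = 26 full weeks with remainder 3, so 26 more Sundays after the first → 27.

27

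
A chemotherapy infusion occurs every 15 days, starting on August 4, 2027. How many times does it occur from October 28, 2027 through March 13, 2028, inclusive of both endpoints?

Occurrences land 15·i days after August 4, 2027 for i = 0, 1, 2, …
October 28, 2027 is 85 days after the start; 85 ÷ 15 = 5 remainder 10; since the remainder is 10, round up to i = 6. First occurrence in the window: #7 on November 2, 2027 (6×15 = 90 days in).
March 13, 2028 is 222 days after the start; 222 ÷ 15 = 14 remainder 12. Last occurrence in the window: #15 on March 1, 2028.
Occurrences #7 through #15: 9 in total.

9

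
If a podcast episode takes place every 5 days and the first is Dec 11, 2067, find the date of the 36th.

The 36th occurrence is 35 intervals after the first: 35 × 5 = 175 days after Dec 11, 2067.
Dec has 31 days — 20 days to the end of Dec leaves 155.
Jan has 31 days (124 left).
Feb has 29 days (95 left).
Mar has 31 days (64 left).
Apr has 30 days (34 left).
May has 31 days (3 left).
3 days into Jun → Jun 3, 2068.

Jun 3, 2068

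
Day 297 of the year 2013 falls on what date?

Jan has 31 days (297 − 31 = 266 remain).
Feb has 28 days (266 − 28 = 238 remain).
Mar has 31 days (238 − 31 = 207 remain).
Apr has 30 days (207 − 30 = 177 remain).
May has 31 days (177 − 31 = 146 remain).
Jun has 30 days (146 − 30 = 116 remain).
Jul has 31 days (116 − 31 = 85 remain).
Aug has 31 days (85 − 31 = 54 remain).
Sep has 30 days (54 − 30 = 24 remain).
24 into Oct → Oct 24.

Oct 24, 2013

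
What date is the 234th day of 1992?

21 August 1992

January has 31 days (234 − 31 = 203 remain).
February has 29 days (203 − 29 = 174 remain).
March has 31 days (174 − 31 = 143 remain).
April has 30 days (143 − 30 = 113 remain).
May has 31 days (113 − 31 = 82 remain).
June has 30 days (82 − 30 = 52 remain).
July has 31 days (52 − 31 = 21 remain).
21 into August → August 21.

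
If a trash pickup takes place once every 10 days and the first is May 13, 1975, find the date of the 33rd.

Mar 28, 1976

The 33rd occurrence is 32 intervals after the first: 32 × 10 = 320 days after May 13, 1975.
May has 31 days — 18 days to the end of May leaves 302.
Jun has 30 days (272 left).
Jul has 31 days (241 left).
Aug has 31 days (210 left).
Sep has 30 days (180 left).
Oct has 31 days (149 left).
Nov has 30 days (119 left).
Dec has 31 days (88 left).
Jan has 31 days (57 left).
Feb has 29 days (28 left).
28 days into Mar → Mar 28, 1976.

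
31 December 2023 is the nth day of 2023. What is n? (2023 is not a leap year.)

365

Days in months before December: 31 + 28 + 31 + 30 + 31 + 30 + 31 + 31 + 30 + 31 + 30 = 334.
Plus 31 days into December → day 365.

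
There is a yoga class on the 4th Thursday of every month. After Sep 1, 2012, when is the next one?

Sep 2012 starts on a Saturday; its first Thursday is the 6th, so the 4th Thursday is the 27th — Sep 27, 2012.
Sep 27, 2012 is after Sep 1, 2012, so that is the next one.

Sep 27, 2012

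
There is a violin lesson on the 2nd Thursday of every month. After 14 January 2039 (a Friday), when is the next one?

10 February 2039

January 2039 starts on a Saturday; its first Thursday is the 6th, so the 2nd Thursday is the 13th — 13 January 2039.
That is not after 14 January 2039, so look at February 2039.
February 2039 starts on a Tuesday; its first Thursday is the 3rd, so the 2nd Thursday is the 10th — 10 February 2039.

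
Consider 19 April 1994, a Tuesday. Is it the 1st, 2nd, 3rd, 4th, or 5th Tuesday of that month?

3rd

Day 19 falls in week ⌈19/7⌉ of the month.
Days 1–7 hold the 1st Tuesday, 8–14 the 2nd, 15–21 the 3rd, 22–28 the 4th, 29–31 the 5th.
19 is in the range for the 3rd.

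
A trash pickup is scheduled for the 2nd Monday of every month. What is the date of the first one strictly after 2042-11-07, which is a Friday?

2042-11-10

November 2042 starts on a Saturday; its first Monday is the 3rd, so the 2nd Monday is the 10th — 2042-11-10.
2042-11-10 is after 2042-11-07, so that is the next one.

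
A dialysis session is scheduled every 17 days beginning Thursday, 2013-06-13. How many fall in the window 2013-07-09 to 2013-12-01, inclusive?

9

Occurrences land 17·i days after 2013-06-13 for i = 0, 1, 2, …
2013-07-09 is 26 days after the start; 26 ÷ 17 = 1 remainder 9; since the remainder is 9, round up to i = 2. First occurrence in the window: #3 on 2013-07-17 (2×17 = 34 days in).
2013-12-01 is 171 days after the start; 171 ÷ 17 = 10 remainder 1. Last occurrence in the window: #11 on 2013-11-30.
Occurrences #3 through #11: 9 in total.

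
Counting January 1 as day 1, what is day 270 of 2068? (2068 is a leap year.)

September 26, 2068

January has 31 days (270 − 31 = 239 remain).
February has 29 days (239 − 29 = 210 remain).
March has 31 days (210 − 31 = 179 remain).
April has 30 days (179 − 30 = 149 remain).
May has 31 days (149 − 31 = 118 remain).
June has 30 days (118 − 30 = 88 remain).
July has 31 days (88 − 31 = 57 remain).
August has 31 days (57 − 31 = 26 remain).
26 into September → September 26.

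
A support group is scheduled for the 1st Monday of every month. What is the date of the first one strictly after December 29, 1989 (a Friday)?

December 1989 starts on a Friday, so its 1st Monday is December 4, 1989 (3 days in).
That is not after December 29, 1989, so look at January 1990.
January 1990 starts on a Monday, so its 1st Monday is January 1, 1990.

January 1, 1990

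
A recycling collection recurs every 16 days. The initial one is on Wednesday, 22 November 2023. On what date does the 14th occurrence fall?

17 June 2024

The 14th occurrence is 13 intervals after the first: 13 × 16 = 208 days after 22 November 2023.
November has 30 days — 8 days to the end of November leaves 200.
December has 31 days (169 left).
January has 31 days (138 left).
February has 29 days (109 left).
March has 31 days (78 left).
April has 30 days (48 left).
May has 31 days (17 left).
17 days into June → 17 June 2024.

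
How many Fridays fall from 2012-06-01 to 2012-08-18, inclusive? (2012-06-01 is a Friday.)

12

2012-06-01 is a Friday; the first Friday on or after it is 2012-06-01.
From 2012-06-01 to 2012-08-18: 29 + 31 + 18 = 78 days (rest of June, July, August).
78 ÷ 7 = 11 full weeks with remainder 1, so 11 more Fridays after the first → 12.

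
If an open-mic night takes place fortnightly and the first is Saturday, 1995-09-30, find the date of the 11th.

The 11th occurrence is 10 intervals after the first: 10 × 14 = 140 days after 1995-09-30.
September has 30 days — 0 days to the end of September leaves 140.
October has 31 days (109 left).
November has 30 days (79 left).
December has 31 days (48 left).
January has 31 days (17 left).
17 days into February → 1996-02-17.

1996-02-17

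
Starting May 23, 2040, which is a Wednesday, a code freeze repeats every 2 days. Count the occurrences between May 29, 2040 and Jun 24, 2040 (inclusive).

14

Occurrences land 2·i days after May 23, 2040 for i = 0, 1, 2, …
May 29, 2040 is 6 days after the start; 6 ÷ 2 = 3 remainder 0. First occurrence in the window: #4 on May 29, 2040 (3×2 = 6 days in).
Jun 24, 2040 is 32 days after the start; 32 ÷ 2 = 16 remainder 0. Last occurrence in the window: #17 on Jun 24, 2040.
Occurrences #4 through #17: 14 in total.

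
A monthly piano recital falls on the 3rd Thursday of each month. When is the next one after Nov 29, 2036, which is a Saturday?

Dec 18, 2036

Nov 2036 starts on a Saturday; its first Thursday is the 6th, so the 3rd Thursday is the 20th — Nov 20, 2036.
That is not after Nov 29, 2036, so look at Dec 2036.
Dec 2036 starts on a Monday; its first Thursday is the 4th, so the 3rd Thursday is the 18th — Dec 18, 2036.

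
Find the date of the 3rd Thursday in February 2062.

The first Thursday of February 2062 is February 2.
The 3rd Thursday is 2 weeks later: 2 + 14 = 16.

2062-02-16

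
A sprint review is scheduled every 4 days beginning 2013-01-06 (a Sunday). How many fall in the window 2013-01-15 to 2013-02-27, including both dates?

11

Occurrences land 4·i days after 2013-01-06 for i = 0, 1, 2, …
2013-01-15 is 9 days after the start; 9 ÷ 4 = 2 remainder 1; since the remainder is 1, round up to i = 3. First occurrence in the window: #4 on 2013-01-18 (3×4 = 12 days in).
2013-02-27 is 52 days after the start; 52 ÷ 4 = 13 remainder 0. Last occurrence in the window: #14 on 2013-02-27.
Occurrences #4 through #14: 11 in total.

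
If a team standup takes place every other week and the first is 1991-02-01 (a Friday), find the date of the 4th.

The 4th occurrence is 3 intervals after the first: 3 × 14 = 42 days after 1991-02-01.
February has 28 days — 27 days to the end of February leaves 15.
15 days into March → 1991-03-15.

1991-03-15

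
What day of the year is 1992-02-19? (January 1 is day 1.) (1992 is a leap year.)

Days in months before February: 31 = 31.
Plus 19 days into February → day 50.

50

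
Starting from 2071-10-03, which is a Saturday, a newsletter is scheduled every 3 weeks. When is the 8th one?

The 8th occurrence is 7 intervals after the first: 7 × 21 = 147 days after 2071-10-03.
October has 31 days — 28 days to the end of October leaves 119.
November has 30 days (89 left).
December has 31 days (58 left).
January has 31 days (27 left).
27 days into February → 2072-02-27.

2072-02-27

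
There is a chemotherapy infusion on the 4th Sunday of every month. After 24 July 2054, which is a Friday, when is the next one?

26 July 2054

July 2054 starts on a Wednesday; its first Sunday is the 5th, so the 4th Sunday is the 26th — 26 July 2054.
26 July 2054 is after 24 July 2054, so that is the next one.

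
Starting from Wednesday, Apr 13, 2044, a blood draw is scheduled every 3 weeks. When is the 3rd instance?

May 25, 2044

The 3rd occurrence is 2 intervals after the first: 2 × 21 = 42 days after Apr 13, 2044.
Apr has 30 days — 17 days to the end of Apr leaves 25.
25 days into May → May 25, 2044.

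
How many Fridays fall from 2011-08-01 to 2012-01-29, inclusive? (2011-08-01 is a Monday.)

2011-08-01 is a Monday; the first Friday on or after it is 2011-08-05 (4 days later).
From 2011-08-05 to 2012-01-29: 26 + 30 + 31 + 30 + 31 + 29 = 177 days (rest of August, September, October, November, December, January).
177 ÷ 7 = 25 full weeks with remainder 2, so 25 more Fridays after the first → 26.

26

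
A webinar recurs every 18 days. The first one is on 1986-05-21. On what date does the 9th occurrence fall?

1986-10-12

The 9th occurrence is 8 intervals after the first: 8 × 18 = 144 days after 1986-05-21.
May has 31 days — 10 days to the end of May leaves 134.
June has 30 days (104 left).
July has 31 days (73 left).
August has 31 days (42 left).
September has 30 days (12 left).
12 days into October → 1986-10-12.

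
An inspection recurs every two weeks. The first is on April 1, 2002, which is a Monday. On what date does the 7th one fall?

The 7th occurrence is 6 intervals after the first: 6 × 14 = 84 days after April 1, 2002.
April has 30 days — 29 days to the end of April leaves 55.
May has 31 days (24 left).
24 days into June → June 24, 2002.

June 24, 2002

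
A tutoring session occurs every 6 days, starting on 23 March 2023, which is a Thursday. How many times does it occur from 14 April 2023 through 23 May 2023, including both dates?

Occurrences land 6·i days after 23 March 2023 for i = 0, 1, 2, …
14 April 2023 is 22 days after the start; 22 ÷ 6 = 3 remainder 4; since the remainder is 4, round up to i = 4. First occurrence in the window: #5 on 16 April 2023 (4×6 = 24 days in).
23 May 2023 is 61 days after the start; 61 ÷ 6 = 10 remainder 1. Last occurrence in the window: #11 on 22 May 2023.
Occurrences #5 through #11: 7 in total.

7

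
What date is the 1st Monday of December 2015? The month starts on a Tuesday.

December 2015 begins on a Tuesday, so the first Monday is December 7 (6 days later).

7 December 2015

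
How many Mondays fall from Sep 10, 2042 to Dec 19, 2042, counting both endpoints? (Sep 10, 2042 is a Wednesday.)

Sep 10, 2042 is a Wednesday; the first Monday on or after it is Sep 15, 2042 (5 days later).
From Sep 15, 2042 to Dec 19, 2042: 15 + 31 + 30 + 19 = 95 days (rest of Sep, Oct, Nov, Dec).
95 ÷ 7 = 13 full weeks with remainder 4, so 13 more Mondays after the first → 14.

14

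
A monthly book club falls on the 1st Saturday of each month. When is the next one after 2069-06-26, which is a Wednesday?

2069-07-06

June 2069 starts on a Saturday, so its 1st Saturday is 2069-06-01.
That is not after 2069-06-26, so look at July 2069.
July 2069 starts on a Monday, so its 1st Saturday is 2069-07-06 (5 days in).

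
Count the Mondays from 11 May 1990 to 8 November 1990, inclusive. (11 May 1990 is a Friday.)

26

11 May 1990 is a Friday; the first Monday on or after it is 14 May 1990 (3 days later).
From 14 May 1990 to 8 November 1990: 17 + 30 + 31 + 31 + 30 + 31 + 8 = 178 days (rest of May, June, July, August, September, October, November).
178 ÷ 7 = 25 full weeks with remainder 3, so 25 more Mondays after the first → 26.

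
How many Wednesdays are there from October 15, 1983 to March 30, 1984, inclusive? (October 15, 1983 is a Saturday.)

October 15, 1983 is a Saturday; the first Wednesday on or after it is October 19, 1983 (4 days later).
From October 19, 1983 to March 30, 1984: 12 + 30 + 31 + 31 + 29 + 30 = 163 days (rest of October, November, December, January, February, March).
163 ÷ 7 = 23 full weeks with remainder 2, so 23 more Wednesdays after the first → 24.

24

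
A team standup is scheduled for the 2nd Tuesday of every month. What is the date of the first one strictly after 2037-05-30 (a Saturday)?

2037-06-09

May 2037 starts on a Friday; its first Tuesday is the 5th, so the 2nd Tuesday is the 12th — 2037-05-12.
That is not after 2037-05-30, so look at June 2037.
June 2037 starts on a Monday; its first Tuesday is the 2nd, so the 2nd Tuesday is the 9th — 2037-06-09.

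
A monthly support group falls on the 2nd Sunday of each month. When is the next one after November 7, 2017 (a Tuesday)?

November 12, 2017

November 2017 starts on a Wednesday; its first Sunday is the 5th, so the 2nd Sunday is the 12th — November 12, 2017.
November 12, 2017 is after November 7, 2017, so that is the next one.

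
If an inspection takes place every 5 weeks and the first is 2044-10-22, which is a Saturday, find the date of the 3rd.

The 3rd occurrence is 2 intervals after the first: 2 × 35 = 70 days after 2044-10-22.
October has 31 days — 9 days to the end of October leaves 61.
November has 30 days (31 left).
31 days into December → 2044-12-31.

2044-12-31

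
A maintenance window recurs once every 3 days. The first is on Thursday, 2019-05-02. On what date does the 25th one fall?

The 25th occurrence is 24 intervals after the first: 24 × 3 = 72 days after 2019-05-02.
May has 31 days — 29 days to the end of May leaves 43.
June has 30 days (13 left).
13 days into July → 2019-07-13.

2019-07-13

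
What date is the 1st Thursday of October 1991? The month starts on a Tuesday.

October 1991 begins on a Tuesday, so the first Thursday is October 3 (2 days later).

3 October 1991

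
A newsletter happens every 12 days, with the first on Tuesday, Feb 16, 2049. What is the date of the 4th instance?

The 4th occurrence is 3 intervals after the first: 3 × 12 = 36 days after Feb 16, 2049.
Feb has 28 days — 12 days to the end of Feb leaves 24.
24 days into Mar → Mar 24, 2049.

Mar 24, 2049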